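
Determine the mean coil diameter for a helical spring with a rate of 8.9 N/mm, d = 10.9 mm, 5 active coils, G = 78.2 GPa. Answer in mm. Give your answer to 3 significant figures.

D = (Gd⁴/(8N_a·k))^(1/3) = (78.2×10³·10.9⁴/(8·5·8.9))^(1/3)
  = (3.10072e+06)^(1/3) = 145.8213 mm

146 mm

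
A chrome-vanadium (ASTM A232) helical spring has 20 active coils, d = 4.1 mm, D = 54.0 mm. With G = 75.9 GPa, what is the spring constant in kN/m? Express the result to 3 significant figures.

0.851 kN/m

k = Gd⁴/(8D³N_a) = (75.9×10³ × 4.1⁴) / (8 × 54.0³ × 20)
  = 2.14475e+07 / 2.51942e+07 = 0.85129 N/mm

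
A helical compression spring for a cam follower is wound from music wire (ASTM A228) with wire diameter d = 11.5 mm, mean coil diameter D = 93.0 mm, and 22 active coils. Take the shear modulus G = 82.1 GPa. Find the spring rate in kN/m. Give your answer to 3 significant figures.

k = Gd⁴/(8D³N_a) = (82.1×10³ × 11.5⁴) / (8 × 93.0³ × 22)
  = 1.43593e+09 / 1.41567e+08 = 10.143 N/mm

10.1 kN/m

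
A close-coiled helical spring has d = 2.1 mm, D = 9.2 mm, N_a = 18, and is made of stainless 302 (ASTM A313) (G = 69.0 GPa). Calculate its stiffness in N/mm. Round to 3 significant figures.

12.0 N/mm

k = Gd⁴/(8D³N_a) = (69.0×10³ × 2.1⁴) / (8 × 9.2³ × 18)
  = 1.34192e+06 / 112131 = 11.967 N/mm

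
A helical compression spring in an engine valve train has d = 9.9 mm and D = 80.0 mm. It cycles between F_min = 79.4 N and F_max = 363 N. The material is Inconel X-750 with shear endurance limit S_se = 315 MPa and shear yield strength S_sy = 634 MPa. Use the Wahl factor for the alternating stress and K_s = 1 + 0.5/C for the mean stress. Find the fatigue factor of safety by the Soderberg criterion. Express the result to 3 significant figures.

5.28

C = D/d = 80.0/9.9 = 8.0808; K_W = (4C−1)/(4C−4)+0.615/C = 1.1820; K_s = 1+0.5/C = 1.0619
F_a = (F_max−F_min)/2 = 141.8 N; F_m = (F_max+F_min)/2 = 221.2 N
τ_a = K_W·8F_aD/(πd³) = 1.1820 × 29.772 = 35.191 MPa
τ_m = K_s·8F_mD/(πd³) = 1.0619 × 46.442 = 49.315 MPa
Soderberg: 1/n_f = τ_a/S_se + τ_m/S_sy = 35.191/315 + 49.315/634 = 0.11172 + 0.07778 = 0.1895
n_f = 1/0.1895 = 5.277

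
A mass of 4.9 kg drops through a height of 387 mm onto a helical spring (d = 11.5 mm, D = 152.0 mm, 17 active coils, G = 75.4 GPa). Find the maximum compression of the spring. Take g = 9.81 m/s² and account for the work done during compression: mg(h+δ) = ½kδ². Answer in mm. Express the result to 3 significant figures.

k = Gd⁴/(8D³N_a) = (75.4×10³)(11.5⁴)/(8·152.0³·17) = 2.7612 N/mm
W = mg = 4.9 × 9.81 = 48.069 N
½kδ² − Wδ − Wh = 0 → δ = (W + √(W² + 2kWh))/k
δ = (48.069 + √(2310.6 + 102730))/2.7612 = (48.069 + 324.1)/2.7612 = 134.79 mm

135 mm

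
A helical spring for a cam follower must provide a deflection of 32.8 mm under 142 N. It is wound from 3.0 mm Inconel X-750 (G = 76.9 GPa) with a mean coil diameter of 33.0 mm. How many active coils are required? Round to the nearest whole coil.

Required rate k = F/δ = 142/32.8 = 4.3293 N/mm
N_a = Gd⁴/(8D³k) = (76.9×10³ × 3.0⁴)/(8 × 33.0³ × 4.3293)
    = 6.2289e+06 / 1.24465e+06 = 5.005 → 5 coils

5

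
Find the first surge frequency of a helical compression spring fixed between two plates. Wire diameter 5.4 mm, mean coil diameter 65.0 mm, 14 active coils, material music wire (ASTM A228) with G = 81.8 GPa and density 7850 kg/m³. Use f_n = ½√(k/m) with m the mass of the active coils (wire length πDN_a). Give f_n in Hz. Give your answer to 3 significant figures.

k = Gd⁴/(8D³N_a) = (81.8×10³)(5.4⁴)/(8·65.0³·14) = 2.2614 N/mm = 2261.4 N/m
Wire length L = πDN_a = π·65.0·14 = 2858.8 mm
m = ρ·(πd²/4)·L = 7850 × 22.902×10⁻⁶ m² × 2.8588 m = 0.51397 kg
f_n = ½√(k/m) = 0.5·√(2261.4/0.51397) = 0.5·√(4399.8) = 33.165 Hz

33.2 Hz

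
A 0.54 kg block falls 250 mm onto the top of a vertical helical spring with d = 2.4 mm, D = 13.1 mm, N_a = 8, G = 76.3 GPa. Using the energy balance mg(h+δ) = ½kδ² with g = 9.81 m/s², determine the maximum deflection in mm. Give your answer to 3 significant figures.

12.6 mm

k = Gd⁴/(8D³N_a) = (76.3×10³)(2.4⁴)/(8·13.1³·8) = 17.594 N/mm
W = mg = 0.54 × 9.81 = 5.2974 N
½kδ² − Wδ − Wh = 0 → δ = (W + √(W² + 2kWh))/k
δ = (5.2974 + √(28.062 + 46602.4))/17.594 = (5.2974 + 215.94)/17.594 = 12.574 mm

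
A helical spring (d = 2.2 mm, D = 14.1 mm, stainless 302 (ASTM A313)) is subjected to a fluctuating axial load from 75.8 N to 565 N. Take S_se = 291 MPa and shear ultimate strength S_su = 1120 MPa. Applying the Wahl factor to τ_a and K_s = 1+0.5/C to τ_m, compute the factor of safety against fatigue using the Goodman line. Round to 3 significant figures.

C = D/d = 14.1/2.2 = 6.4091; K_W = (4C−1)/(4C−4)+0.615/C = 1.2346; K_s = 1+0.5/C = 1.0780
F_a = (F_max−F_min)/2 = 244.6 N; F_m = (F_max+F_min)/2 = 320.4 N
τ_a = K_W·8F_aD/(πd³) = 1.2346 × 824.8 = 1018.3 MPa
τ_m = K_s·8F_mD/(πd³) = 1.0780 × 1080.4 = 1164.7 MPa
Goodman: 1/n_f = τ_a/S_se + τ_m/S_su = 1018.3/291 + 1164.7/1120 = 3.49933 + 1.03990 = 4.5392
n_f = 1/4.5392 = 0.2203

0.220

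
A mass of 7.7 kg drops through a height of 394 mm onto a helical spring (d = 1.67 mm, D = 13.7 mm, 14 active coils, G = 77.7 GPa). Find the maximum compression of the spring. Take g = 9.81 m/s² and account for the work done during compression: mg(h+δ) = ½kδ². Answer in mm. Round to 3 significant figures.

208 mm

k = Gd⁴/(8D³N_a) = (77.7×10³)(1.67⁴)/(8·13.7³·14) = 2.0985 N/mm
W = mg = 7.7 × 9.81 = 75.537 N
½kδ² − Wδ − Wh = 0 → δ = (W + √(W² + 2kWh))/k
δ = (75.537 + √(5705.8 + 124909))/2.0985 = (75.537 + 361.41)/2.0985 = 208.22 mm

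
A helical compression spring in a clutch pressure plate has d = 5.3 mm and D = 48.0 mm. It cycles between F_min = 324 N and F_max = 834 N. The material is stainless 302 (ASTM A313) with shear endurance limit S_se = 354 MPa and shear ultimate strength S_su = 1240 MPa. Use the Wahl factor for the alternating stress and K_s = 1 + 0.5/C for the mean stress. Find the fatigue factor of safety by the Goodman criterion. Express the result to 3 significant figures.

0.916

C = D/d = 48.0/5.3 = 9.0566; K_W = (4C−1)/(4C−4)+0.615/C = 1.1610; K_s = 1+0.5/C = 1.0552
F_a = (F_max−F_min)/2 = 255 N; F_m = (F_max+F_min)/2 = 579 N
τ_a = K_W·8F_aD/(πd³) = 1.1610 × 209.36 = 243.07 MPa
τ_m = K_s·8F_mD/(πd³) = 1.0552 × 475.37 = 501.62 MPa
Goodman: 1/n_f = τ_a/S_se + τ_m/S_su = 243.07/354 + 501.62/1240 = 0.68663 + 0.40453 = 1.0912
n_f = 1/1.0912 = 0.9165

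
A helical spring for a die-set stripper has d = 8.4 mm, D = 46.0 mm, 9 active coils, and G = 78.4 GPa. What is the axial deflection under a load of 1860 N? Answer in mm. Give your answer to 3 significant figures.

33.4 mm

k = Gd⁴/(8D³N_a) = (78.4×10³)(8.4⁴)/(8·46.0³·9) = 55.696 N/mm
δ = F/k = 1860 / 55.696 = 33.395 mm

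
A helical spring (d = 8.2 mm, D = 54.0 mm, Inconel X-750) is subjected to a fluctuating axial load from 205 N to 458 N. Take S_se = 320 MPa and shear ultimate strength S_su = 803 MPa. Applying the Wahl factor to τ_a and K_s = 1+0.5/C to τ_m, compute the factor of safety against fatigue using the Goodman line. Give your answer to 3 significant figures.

C = D/d = 54.0/8.2 = 6.5854; K_W = (4C−1)/(4C−4)+0.615/C = 1.2277; K_s = 1+0.5/C = 1.0759
F_a = (F_max−F_min)/2 = 126.5 N; F_m = (F_max+F_min)/2 = 331.5 N
τ_a = K_W·8F_aD/(πd³) = 1.2277 × 31.549 = 38.731 MPa
τ_m = K_s·8F_mD/(πd³) = 1.0759 × 82.675 = 88.953 MPa
Goodman: 1/n_f = τ_a/S_se + τ_m/S_su = 38.731/320 + 88.953/803 = 0.12104 + 0.11078 = 0.23181
n_f = 1/0.23181 = 4.314

4.31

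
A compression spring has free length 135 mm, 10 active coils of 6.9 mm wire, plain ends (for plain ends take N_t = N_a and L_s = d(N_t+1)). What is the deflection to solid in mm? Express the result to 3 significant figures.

59.1 mm

N_t = 10; L_s = 6.9·11 = 75.9 mm
δ_solid = L₀ − L_s = 135 − 75.9 = 59.1 mm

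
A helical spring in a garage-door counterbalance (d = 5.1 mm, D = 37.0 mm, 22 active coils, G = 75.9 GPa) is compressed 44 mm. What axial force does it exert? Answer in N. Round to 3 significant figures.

k = Gd⁴/(8D³N_a) = (75.9×10³)(5.1⁴)/(8·37.0³·22) = 5.7598 N/mm
F = k·δ = 5.7598 × 44 = 253.43 N

253 N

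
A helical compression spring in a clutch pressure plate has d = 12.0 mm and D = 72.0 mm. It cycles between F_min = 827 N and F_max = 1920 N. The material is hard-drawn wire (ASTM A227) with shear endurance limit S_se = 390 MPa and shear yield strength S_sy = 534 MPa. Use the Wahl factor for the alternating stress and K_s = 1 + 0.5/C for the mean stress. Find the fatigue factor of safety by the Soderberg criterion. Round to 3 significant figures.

C = D/d = 72.0/12.0 = 6.0000; K_W = (4C−1)/(4C−4)+0.615/C = 1.2525; K_s = 1+0.5/C = 1.0833
F_a = (F_max−F_min)/2 = 546.5 N; F_m = (F_max+F_min)/2 = 1373.5 N
τ_a = K_W·8F_aD/(πd³) = 1.2525 × 57.985 = 72.627 MPa
τ_m = K_s·8F_mD/(πd³) = 1.0833 × 145.73 = 157.88 MPa
Soderberg: 1/n_f = τ_a/S_se + τ_m/S_sy = 72.627/390 + 157.88/534 = 0.18622 + 0.29565 = 0.48187
n_f = 1/0.48187 = 2.075

2.08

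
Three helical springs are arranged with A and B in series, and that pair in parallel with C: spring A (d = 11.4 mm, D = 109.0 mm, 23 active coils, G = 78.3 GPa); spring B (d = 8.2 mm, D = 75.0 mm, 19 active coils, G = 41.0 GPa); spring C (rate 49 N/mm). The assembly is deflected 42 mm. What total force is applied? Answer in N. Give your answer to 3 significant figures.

2140 N

k_A = Gd⁴/(8D³N_a) = (78.3×10³)(11.4⁴)/(8·109.0³·23) = 5.5499 N/mm
k_B = Gd⁴/(8D³N_a) = (41.0×10³)(8.2⁴)/(8·75.0³·19) = 2.8908 N/mm
Springs A,B series: k_AB = 1/(1/5.5499+1/2.8908) = 1.9007 N/mm; parallel with C: k_eq = 1.9007+49 = 50.901 N/mm
F = k_eq·δ = 50.901·42 = 2137.8 N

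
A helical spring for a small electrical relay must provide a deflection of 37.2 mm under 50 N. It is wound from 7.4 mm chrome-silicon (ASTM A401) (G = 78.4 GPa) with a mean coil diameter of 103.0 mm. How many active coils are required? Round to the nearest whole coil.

Required rate k = F/δ = 50/37.2 = 1.3441 N/mm
N_a = Gd⁴/(8D³k) = (78.4×10³ × 7.4⁴)/(8 × 103.0³ × 1.3441)
    = 2.35095e+08 / 1.17498e+07 = 20.01 → 20 coils

20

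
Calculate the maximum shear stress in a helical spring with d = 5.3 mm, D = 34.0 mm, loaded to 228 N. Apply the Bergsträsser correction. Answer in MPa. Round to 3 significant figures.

162 MPa

Spring index C = D/d = 34.0/5.3 = 6.4151
K_B = (4C+2)/(4C−3) = 27.660/22.660 = 1.2206
τ₀ = 8FD/(πd³) = 8·228·34.0/(π·5.3³) = 62016/467.71 = 132.59 MPa
τ_max = K·τ₀ = 1.2206 × 132.59 = 161.85 MPa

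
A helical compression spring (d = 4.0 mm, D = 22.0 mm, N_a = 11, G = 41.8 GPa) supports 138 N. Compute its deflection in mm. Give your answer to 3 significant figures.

12.1 mm

k = Gd⁴/(8D³N_a) = (41.8×10³)(4.0⁴)/(8·22.0³·11) = 11.42 N/mm
δ = F/k = 138 / 11.42 = 12.084 mm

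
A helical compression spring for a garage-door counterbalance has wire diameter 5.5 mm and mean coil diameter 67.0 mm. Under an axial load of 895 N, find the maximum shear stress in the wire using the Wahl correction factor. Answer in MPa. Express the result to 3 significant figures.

1030 MPa

Spring index C = D/d = 67.0/5.5 = 12.1818
K_W = (4C−1)/(4C−4) + 0.615/C = 47.727/44.727 + 0.0505 = 1.1176
τ₀ = 8FD/(πd³) = 8·895·67.0/(π·5.5³) = 479720/522.68 = 917.8 MPa
τ_max = K·τ₀ = 1.1176 × 917.8 = 1025.7 MPa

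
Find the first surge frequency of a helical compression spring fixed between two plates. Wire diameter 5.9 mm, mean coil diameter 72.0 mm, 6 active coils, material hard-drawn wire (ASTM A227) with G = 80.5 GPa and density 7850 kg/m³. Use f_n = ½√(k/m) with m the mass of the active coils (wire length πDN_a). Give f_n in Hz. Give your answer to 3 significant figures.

68.4 Hz

k = Gd⁴/(8D³N_a) = (80.5×10³)(5.9⁴)/(8·72.0³·6) = 5.4446 N/mm = 5444.6 N/m
Wire length L = πDN_a = π·72.0·6 = 1357.2 mm
m = ρ·(πd²/4)·L = 7850 × 27.34×10⁻⁶ m² × 1.3572 m = 0.29127 kg
f_n = ½√(k/m) = 0.5·√(5444.6/0.29127) = 0.5·√(18693) = 68.36 Hz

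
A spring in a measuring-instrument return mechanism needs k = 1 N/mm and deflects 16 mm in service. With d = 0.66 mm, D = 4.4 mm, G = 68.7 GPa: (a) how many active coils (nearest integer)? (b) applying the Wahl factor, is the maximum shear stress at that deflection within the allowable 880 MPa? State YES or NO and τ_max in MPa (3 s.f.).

N_a = Gd⁴/(8D³k) = (68.7×10³)(0.66⁴)/(8·4.4³·1) = 19.13 → N_a = 19
Actual rate k = Gd⁴/(8D³·19) = 1.0068 N/mm
Working load F = kδ = 1.0068·16 = 16.108 N
C = 4.4/0.66 = 6.6667; K_W = (4C−1)/(4C−4)+0.615/C = 1.2246
τ_max = K_W·8FD/(πd³) = 1.2246·627.79 = 768.79 MPa
τ_max ≤ 880 MPa → acceptable

(a) 19 coils; (b) YES, τ_max = 769 MPa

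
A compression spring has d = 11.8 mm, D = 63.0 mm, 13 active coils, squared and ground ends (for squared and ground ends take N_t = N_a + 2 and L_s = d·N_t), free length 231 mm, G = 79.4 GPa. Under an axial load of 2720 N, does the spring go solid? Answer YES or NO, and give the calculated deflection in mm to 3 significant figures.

k = Gd⁴/(8D³N_a) = (79.4×10³)(11.8⁴)/(8·63.0³·13) = 59.196 N/mm
N_t = 15; L_s = 11.8·15 = 177 mm; δ_solid = L₀ − L_s = 231 − 177 = 54 mm
δ = F/k = 2720/59.196 = 45.949 mm
δ < δ_solid → spring does not go solid

NO, δ = 45.9 mm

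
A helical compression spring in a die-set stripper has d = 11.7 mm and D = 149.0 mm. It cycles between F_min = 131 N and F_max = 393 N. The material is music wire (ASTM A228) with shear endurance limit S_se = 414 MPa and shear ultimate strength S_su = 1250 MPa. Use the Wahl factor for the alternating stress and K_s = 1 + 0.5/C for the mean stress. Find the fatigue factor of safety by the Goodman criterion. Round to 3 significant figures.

7.41

C = D/d = 149.0/11.7 = 12.7350; K_W = (4C−1)/(4C−4)+0.615/C = 1.1122; K_s = 1+0.5/C = 1.0393
F_a = (F_max−F_min)/2 = 131 N; F_m = (F_max+F_min)/2 = 262 N
τ_a = K_W·8F_aD/(πd³) = 1.1122 × 31.034 = 34.516 MPa
τ_m = K_s·8F_mD/(πd³) = 1.0393 × 62.068 = 64.505 MPa
Goodman: 1/n_f = τ_a/S_se + τ_m/S_su = 34.516/414 + 64.505/1250 = 0.08337 + 0.05160 = 0.13498
n_f = 1/0.13498 = 7.409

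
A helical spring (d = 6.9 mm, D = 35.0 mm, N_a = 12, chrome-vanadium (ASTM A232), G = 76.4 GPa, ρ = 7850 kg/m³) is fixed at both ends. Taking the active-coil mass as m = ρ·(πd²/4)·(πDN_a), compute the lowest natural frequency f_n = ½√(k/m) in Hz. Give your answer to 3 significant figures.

k = Gd⁴/(8D³N_a) = (76.4×10³)(6.9⁴)/(8·35.0³·12) = 42.074 N/mm = 42074 N/m
Wire length L = πDN_a = π·35.0·12 = 1319.5 mm
m = ρ·(πd²/4)·L = 7850 × 37.393×10⁻⁶ m² × 1.3195 m = 0.38731 kg
f_n = ½√(k/m) = 0.5·√(42074/0.38731) = 0.5·√(1.0863e+05) = 164.8 Hz

165 Hz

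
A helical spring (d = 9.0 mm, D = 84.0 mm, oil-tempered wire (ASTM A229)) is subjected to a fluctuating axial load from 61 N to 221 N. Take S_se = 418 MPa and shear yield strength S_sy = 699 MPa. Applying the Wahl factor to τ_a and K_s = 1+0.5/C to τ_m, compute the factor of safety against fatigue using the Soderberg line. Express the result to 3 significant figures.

C = D/d = 84.0/9.0 = 9.3333; K_W = (4C−1)/(4C−4)+0.615/C = 1.1559; K_s = 1+0.5/C = 1.0536
F_a = (F_max−F_min)/2 = 80 N; F_m = (F_max+F_min)/2 = 141 N
τ_a = K_W·8F_aD/(πd³) = 1.1559 × 23.474 = 27.133 MPa
τ_m = K_s·8F_mD/(πd³) = 1.0536 × 41.372 = 43.589 MPa
Soderberg: 1/n_f = τ_a/S_se + τ_m/S_sy = 27.133/418 + 43.589/699 = 0.06491 + 0.06236 = 0.12727
n_f = 1/0.12727 = 7.857

7.86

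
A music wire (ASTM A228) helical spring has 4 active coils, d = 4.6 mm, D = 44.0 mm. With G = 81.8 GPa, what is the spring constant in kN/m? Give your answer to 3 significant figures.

k = Gd⁴/(8D³N_a) = (81.8×10³ × 4.6⁴) / (8 × 44.0³ × 4)
  = 3.66256e+07 / 2.72589e+06 = 13.436 N/mm

13.4 kN/m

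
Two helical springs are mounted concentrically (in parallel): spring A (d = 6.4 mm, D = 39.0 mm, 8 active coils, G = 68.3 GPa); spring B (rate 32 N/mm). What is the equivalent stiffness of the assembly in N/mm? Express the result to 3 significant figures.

62.2 N/mm

k_A = Gd⁴/(8D³N_a) = (68.3×10³)(6.4⁴)/(8·39.0³·8) = 30.183 N/mm
Parallel: k_eq = 30.183 + 32 = 62.183 N/mm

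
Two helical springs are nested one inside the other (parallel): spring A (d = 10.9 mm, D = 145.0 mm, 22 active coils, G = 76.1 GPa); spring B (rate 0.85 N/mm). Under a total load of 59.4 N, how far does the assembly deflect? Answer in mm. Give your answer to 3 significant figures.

20.8 mm

k_A = Gd⁴/(8D³N_a) = (76.1×10³)(10.9⁴)/(8·145.0³·22) = 2.002 N/mm
Parallel: k_eq = 2.002 + 0.85 = 2.852 N/mm
δ = F/k_eq = 59.4/2.852 = 20.827 mm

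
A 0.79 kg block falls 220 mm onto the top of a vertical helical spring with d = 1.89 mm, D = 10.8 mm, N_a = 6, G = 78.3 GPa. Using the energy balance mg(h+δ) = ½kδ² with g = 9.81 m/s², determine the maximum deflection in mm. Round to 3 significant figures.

k = Gd⁴/(8D³N_a) = (78.3×10³)(1.89⁴)/(8·10.8³·6) = 16.523 N/mm
W = mg = 0.79 × 9.81 = 7.7499 N
½kδ² − Wδ − Wh = 0 → δ = (W + √(W² + 2kWh))/k
δ = (7.7499 + √(60.061 + 56343.7))/16.523 = (7.7499 + 237.49)/16.523 = 14.842 mm

14.8 mm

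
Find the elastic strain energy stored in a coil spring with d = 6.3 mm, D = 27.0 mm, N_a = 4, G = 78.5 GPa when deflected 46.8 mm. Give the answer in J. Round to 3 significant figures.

k = Gd⁴/(8D³N_a) = (78.5×10³)(6.3⁴)/(8·27.0³·4) = 196.33 N/mm
U = ½kδ² = 0.5 × 196.33 × 46.8² = 2.1501e+05 N·mm = 215.01 J

215 J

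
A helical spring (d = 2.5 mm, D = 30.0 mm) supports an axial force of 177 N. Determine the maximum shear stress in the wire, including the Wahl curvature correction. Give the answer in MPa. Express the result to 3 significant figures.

Spring index C = D/d = 30.0/2.5 = 12.0000
K_W = (4C−1)/(4C−4) + 0.615/C = 47.000/44.000 + 0.0512 = 1.1194
τ₀ = 8FD/(πd³) = 8·177·30.0/(π·2.5³) = 42480/49.087 = 865.4 MPa
τ_max = K·τ₀ = 1.1194 × 865.4 = 968.75 MPa

969 MPa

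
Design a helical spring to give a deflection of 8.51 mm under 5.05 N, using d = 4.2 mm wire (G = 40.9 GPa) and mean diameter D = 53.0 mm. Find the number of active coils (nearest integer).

Required rate k = F/δ = 5.05/8.51 = 0.59342 N/mm
N_a = Gd⁴/(8D³k) = (40.9×10³ × 4.2⁴)/(8 × 53.0³ × 0.59342)
    = 1.27268e+07 / 706772 = 18.01 → 18 coils

18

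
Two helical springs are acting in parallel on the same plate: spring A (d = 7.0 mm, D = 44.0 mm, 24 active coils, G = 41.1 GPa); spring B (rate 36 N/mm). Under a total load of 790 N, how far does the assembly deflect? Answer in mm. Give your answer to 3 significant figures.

k_A = Gd⁴/(8D³N_a) = (41.1×10³)(7.0⁴)/(8·44.0³·24) = 6.0336 N/mm
Parallel: k_eq = 6.0336 + 36 = 42.034 N/mm
δ = F/k_eq = 790/42.034 = 18.794 mm

18.8 mm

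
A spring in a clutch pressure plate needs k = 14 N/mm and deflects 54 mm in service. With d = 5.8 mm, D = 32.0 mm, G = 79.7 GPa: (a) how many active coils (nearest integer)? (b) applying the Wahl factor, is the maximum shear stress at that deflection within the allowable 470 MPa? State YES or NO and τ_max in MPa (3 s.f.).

N_a = Gd⁴/(8D³k) = (79.7×10³)(5.8⁴)/(8·32.0³·14) = 24.58 → N_a = 25
Actual rate k = Gd⁴/(8D³·25) = 13.762 N/mm
Working load F = kδ = 13.762·54 = 743.16 N
C = 32.0/5.8 = 5.5172; K_W = (4C−1)/(4C−4)+0.615/C = 1.2775
τ_max = K_W·8FD/(πd³) = 1.2775·310.38 = 396.51 MPa
τ_max ≤ 470 MPa → acceptable

(a) 25 coils; (b) YES, τ_max = 397 MPa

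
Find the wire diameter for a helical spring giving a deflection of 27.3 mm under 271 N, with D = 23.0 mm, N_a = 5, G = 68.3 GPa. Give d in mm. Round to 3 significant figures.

2.90 mm

Required rate k = F/δ = 271/27.3 = 9.9267 N/mm
d = (8D³N_a·k / G)^(1/4) = (8·23.0³·5·9.9267 / (68.3×10³))^0.25
  = (70.734)^0.25 = 2.9001 mm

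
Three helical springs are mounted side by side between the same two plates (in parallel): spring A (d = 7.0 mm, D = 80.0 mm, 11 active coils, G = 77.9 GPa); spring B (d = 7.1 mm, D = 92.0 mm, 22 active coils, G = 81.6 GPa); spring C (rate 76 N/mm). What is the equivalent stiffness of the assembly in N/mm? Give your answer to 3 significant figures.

k_A = Gd⁴/(8D³N_a) = (77.9×10³)(7.0⁴)/(8·80.0³·11) = 4.1512 N/mm
k_B = Gd⁴/(8D³N_a) = (81.6×10³)(7.1⁴)/(8·92.0³·22) = 1.513 N/mm
Parallel: k_eq = 4.1512 + 1.513 + 76 = 81.664 N/mm

81.7 N/mm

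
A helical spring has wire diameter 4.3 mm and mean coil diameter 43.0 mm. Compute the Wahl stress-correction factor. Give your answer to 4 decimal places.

C = D/d = 43.0/4.3 = 10.0000
K_W = (4C−1)/(4C−4) + 0.615/C = 39.000/36.000 + 0.0615 = 1.1448

1.1448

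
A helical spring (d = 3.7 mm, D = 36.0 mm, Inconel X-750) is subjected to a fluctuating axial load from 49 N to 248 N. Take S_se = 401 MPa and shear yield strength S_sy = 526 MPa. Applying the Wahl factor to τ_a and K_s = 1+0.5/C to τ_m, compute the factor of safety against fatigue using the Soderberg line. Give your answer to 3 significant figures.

C = D/d = 36.0/3.7 = 9.7297; K_W = (4C−1)/(4C−4)+0.615/C = 1.1491; K_s = 1+0.5/C = 1.0514
F_a = (F_max−F_min)/2 = 99.5 N; F_m = (F_max+F_min)/2 = 148.5 N
τ_a = K_W·8F_aD/(πd³) = 1.1491 × 180.08 = 206.93 MPa
τ_m = K_s·8F_mD/(πd³) = 1.0514 × 268.76 = 282.57 MPa
Soderberg: 1/n_f = τ_a/S_se + τ_m/S_sy = 206.93/401 + 282.57/526 = 0.51604 + 0.53721 = 1.0532
n_f = 1/1.0532 = 0.9494

0.949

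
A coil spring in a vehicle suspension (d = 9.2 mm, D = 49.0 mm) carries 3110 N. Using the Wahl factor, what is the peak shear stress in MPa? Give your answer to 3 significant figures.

Spring index C = D/d = 49.0/9.2 = 5.3261
K_W = (4C−1)/(4C−4) + 0.615/C = 20.304/17.304 + 0.1155 = 1.2888
τ₀ = 8FD/(πd³) = 8·3110·49.0/(π·9.2³) = 1.21912e+06/2446.3 = 498.35 MPa
τ_max = K·τ₀ = 1.2888 × 498.35 = 642.29 MPa

642 MPa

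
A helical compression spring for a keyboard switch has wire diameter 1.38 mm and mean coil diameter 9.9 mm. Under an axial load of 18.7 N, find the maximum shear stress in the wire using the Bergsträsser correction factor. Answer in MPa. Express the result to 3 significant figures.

214 MPa

Spring index C = D/d = 9.9/1.38 = 7.1739
K_B = (4C+2)/(4C−3) = 30.696/25.696 = 1.1946
τ₀ = 8FD/(πd³) = 8·18.7·9.9/(π·1.38³) = 1481.04/8.2563 = 179.38 MPa
τ_max = K·τ₀ = 1.1946 × 179.38 = 214.29 MPa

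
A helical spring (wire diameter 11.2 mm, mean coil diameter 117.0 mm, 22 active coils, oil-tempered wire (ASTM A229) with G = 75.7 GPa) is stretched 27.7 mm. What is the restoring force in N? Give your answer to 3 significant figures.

117 N

k = Gd⁴/(8D³N_a) = (75.7×10³)(11.2⁴)/(8·117.0³·22) = 4.2257 N/mm
F = k·δ = 4.2257 × 27.7 = 117.05 N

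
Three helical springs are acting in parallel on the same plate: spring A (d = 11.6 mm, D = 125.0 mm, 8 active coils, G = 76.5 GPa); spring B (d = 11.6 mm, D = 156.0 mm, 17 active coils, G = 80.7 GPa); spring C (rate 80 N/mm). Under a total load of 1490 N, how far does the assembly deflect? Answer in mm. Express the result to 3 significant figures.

15.9 mm

k_A = Gd⁴/(8D³N_a) = (76.5×10³)(11.6⁴)/(8·125.0³·8) = 11.081 N/mm
k_B = Gd⁴/(8D³N_a) = (80.7×10³)(11.6⁴)/(8·156.0³·17) = 2.83 N/mm
Parallel: k_eq = 11.081 + 2.83 + 80 = 93.911 N/mm
δ = F/k_eq = 1490/93.911 = 15.866 mm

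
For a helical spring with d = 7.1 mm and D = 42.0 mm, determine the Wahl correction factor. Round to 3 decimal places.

C = D/d = 42.0/7.1 = 5.9155
K_W = (4C−1)/(4C−4) + 0.615/C = 22.662/19.662 + 0.1040 = 1.2565

1.257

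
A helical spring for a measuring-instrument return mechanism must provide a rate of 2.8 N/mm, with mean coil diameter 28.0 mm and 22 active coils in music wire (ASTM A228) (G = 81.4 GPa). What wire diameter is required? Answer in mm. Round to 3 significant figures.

d = (8D³N_a·k / G)^(1/4) = (8·28.0³·22·2.8 / (81.4×10³))^0.25
  = (132.9)^0.25 = 3.3953 mm

3.40 mm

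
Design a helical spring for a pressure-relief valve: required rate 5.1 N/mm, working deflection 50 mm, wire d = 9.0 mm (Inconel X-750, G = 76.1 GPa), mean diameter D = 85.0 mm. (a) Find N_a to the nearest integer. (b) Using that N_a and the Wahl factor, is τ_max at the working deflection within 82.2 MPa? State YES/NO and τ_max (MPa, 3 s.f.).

N_a = Gd⁴/(8D³k) = (76.1×10³)(9.0⁴)/(8·85.0³·5.1) = 19.93 → N_a = 20
Actual rate k = Gd⁴/(8D³·20) = 5.0813 N/mm
Working load F = kδ = 5.0813·50 = 254.07 N
C = 85.0/9.0 = 9.4444; K_W = (4C−1)/(4C−4)+0.615/C = 1.1539
τ_max = K_W·8FD/(πd³) = 1.1539·75.436 = 87.048 MPa
τ_max > 82.2 MPa → exceeds allowable

(a) 20 coils; (b) NO, τ_max = 87.0 MPa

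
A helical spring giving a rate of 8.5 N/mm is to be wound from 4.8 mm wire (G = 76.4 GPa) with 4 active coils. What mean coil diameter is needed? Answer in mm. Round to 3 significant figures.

53.0 mm

D = (Gd⁴/(8N_a·k))^(1/3) = (76.4×10³·4.8⁴/(8·4·8.5))^(1/3)
  = (149104)^(1/3) = 53.0269 mm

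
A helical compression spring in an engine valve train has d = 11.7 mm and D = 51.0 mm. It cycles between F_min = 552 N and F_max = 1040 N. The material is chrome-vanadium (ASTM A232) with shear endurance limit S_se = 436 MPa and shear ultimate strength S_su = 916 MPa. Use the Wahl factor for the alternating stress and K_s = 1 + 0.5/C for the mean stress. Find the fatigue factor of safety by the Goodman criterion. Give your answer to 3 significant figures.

7.12

C = D/d = 51.0/11.7 = 4.3590; K_W = (4C−1)/(4C−4)+0.615/C = 1.3644; K_s = 1+0.5/C = 1.1147
F_a = (F_max−F_min)/2 = 244 N; F_m = (F_max+F_min)/2 = 796 N
τ_a = K_W·8F_aD/(πd³) = 1.3644 × 19.785 = 26.994 MPa
τ_m = K_s·8F_mD/(πd³) = 1.1147 × 64.545 = 71.949 MPa
Goodman: 1/n_f = τ_a/S_se + τ_m/S_su = 26.994/436 + 71.949/916 = 0.06191 + 0.07855 = 0.14046
n_f = 1/0.14046 = 7.119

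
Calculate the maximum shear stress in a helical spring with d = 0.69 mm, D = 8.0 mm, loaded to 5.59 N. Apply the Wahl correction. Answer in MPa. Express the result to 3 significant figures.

390 MPa

Spring index C = D/d = 8.0/0.69 = 11.5942
K_W = (4C−1)/(4C−4) + 0.615/C = 45.377/42.377 + 0.0530 = 1.1238
τ₀ = 8FD/(πd³) = 8·5.59·8.0/(π·0.69³) = 357.76/1.032 = 346.65 MPa
τ_max = K·τ₀ = 1.1238 × 346.65 = 389.58 MPa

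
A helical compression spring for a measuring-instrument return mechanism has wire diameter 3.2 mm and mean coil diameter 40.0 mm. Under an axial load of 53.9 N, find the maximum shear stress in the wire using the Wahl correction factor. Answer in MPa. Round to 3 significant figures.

Spring index C = D/d = 40.0/3.2 = 12.5000
K_W = (4C−1)/(4C−4) + 0.615/C = 49.000/46.000 + 0.0492 = 1.1144
τ₀ = 8FD/(πd³) = 8·53.9·40.0/(π·3.2³) = 17248/102.94 = 167.55 MPa
τ_max = K·τ₀ = 1.1144 × 167.55 = 186.72 MPa

187 MPa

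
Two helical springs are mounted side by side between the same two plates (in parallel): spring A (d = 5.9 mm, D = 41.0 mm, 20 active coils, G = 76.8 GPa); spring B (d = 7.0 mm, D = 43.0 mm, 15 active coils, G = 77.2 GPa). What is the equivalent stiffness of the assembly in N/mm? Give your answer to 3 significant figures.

k_A = Gd⁴/(8D³N_a) = (76.8×10³)(5.9⁴)/(8·41.0³·20) = 8.4391 N/mm
k_B = Gd⁴/(8D³N_a) = (77.2×10³)(7.0⁴)/(8·43.0³·15) = 19.428 N/mm
Parallel: k_eq = 8.4391 + 19.428 = 27.867 N/mm

27.9 N/mm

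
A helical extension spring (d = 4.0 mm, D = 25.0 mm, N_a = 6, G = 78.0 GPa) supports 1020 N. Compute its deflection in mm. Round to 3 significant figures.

38.3 mm

k = Gd⁴/(8D³N_a) = (78.0×10³)(4.0⁴)/(8·25.0³·6) = 26.624 N/mm
δ = F/k = 1020 / 26.624 = 38.311 mm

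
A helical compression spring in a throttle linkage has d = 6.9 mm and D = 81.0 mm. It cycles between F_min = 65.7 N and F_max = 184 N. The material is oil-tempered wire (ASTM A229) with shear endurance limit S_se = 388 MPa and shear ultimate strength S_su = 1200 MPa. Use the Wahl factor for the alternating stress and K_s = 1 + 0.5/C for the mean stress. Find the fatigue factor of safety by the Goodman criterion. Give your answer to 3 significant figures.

C = D/d = 81.0/6.9 = 11.7391; K_W = (4C−1)/(4C−4)+0.615/C = 1.1222; K_s = 1+0.5/C = 1.0426
F_a = (F_max−F_min)/2 = 59.15 N; F_m = (F_max+F_min)/2 = 124.85 N
τ_a = K_W·8F_aD/(πd³) = 1.1222 × 37.139 = 41.679 MPa
τ_m = K_s·8F_mD/(πd³) = 1.0426 × 78.391 = 81.73 MPa
Goodman: 1/n_f = τ_a/S_se + τ_m/S_su = 41.679/388 + 81.73/1200 = 0.10742 + 0.06811 = 0.17553
n_f = 1/0.17553 = 5.697

5.70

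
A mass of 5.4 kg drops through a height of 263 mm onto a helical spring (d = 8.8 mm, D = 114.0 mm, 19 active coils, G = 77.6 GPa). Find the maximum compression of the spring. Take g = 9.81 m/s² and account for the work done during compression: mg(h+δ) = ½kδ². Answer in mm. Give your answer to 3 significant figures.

145 mm

k = Gd⁴/(8D³N_a) = (77.6×10³)(8.8⁴)/(8·114.0³·19) = 2.0665 N/mm
W = mg = 5.4 × 9.81 = 52.974 N
½kδ² − Wδ − Wh = 0 → δ = (W + √(W² + 2kWh))/k
δ = (52.974 + √(2806.2 + 57581.5))/2.0665 = (52.974 + 245.74)/2.0665 = 144.55 mm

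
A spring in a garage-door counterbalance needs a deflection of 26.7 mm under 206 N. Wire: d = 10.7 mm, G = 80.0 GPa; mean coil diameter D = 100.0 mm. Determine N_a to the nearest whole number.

17

Required rate k = F/δ = 206/26.7 = 7.7154 N/mm
N_a = Gd⁴/(8D³k) = (80.0×10³ × 10.7⁴)/(8 × 100.0³ × 7.7154)
    = 1.04864e+09 / 6.17228e+07 = 16.99 → 17 coils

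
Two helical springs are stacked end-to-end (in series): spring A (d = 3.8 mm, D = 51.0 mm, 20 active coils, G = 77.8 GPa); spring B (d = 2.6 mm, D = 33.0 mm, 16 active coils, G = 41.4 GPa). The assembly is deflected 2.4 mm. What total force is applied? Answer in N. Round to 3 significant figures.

k_A = Gd⁴/(8D³N_a) = (77.8×10³)(3.8⁴)/(8·51.0³·20) = 0.76433 N/mm
k_B = Gd⁴/(8D³N_a) = (41.4×10³)(2.6⁴)/(8·33.0³·16) = 0.41128 N/mm
Series: 1/k_eq = 1/0.76433 + 1/0.41128 = 3.7397; k_eq = 0.2674 N/mm
F = k_eq·δ = 0.2674·2.4 = 0.64176 N

0.642 N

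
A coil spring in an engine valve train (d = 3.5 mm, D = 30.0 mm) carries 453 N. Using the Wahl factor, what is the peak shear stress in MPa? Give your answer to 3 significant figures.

945 MPa

Spring index C = D/d = 30.0/3.5 = 8.5714
K_W = (4C−1)/(4C−4) + 0.615/C = 33.286/30.286 + 0.0717 = 1.1708
τ₀ = 8FD/(πd³) = 8·453·30.0/(π·3.5³) = 108720/134.7 = 807.15 MPa
τ_max = K·τ₀ = 1.1708 × 807.15 = 945.02 MPa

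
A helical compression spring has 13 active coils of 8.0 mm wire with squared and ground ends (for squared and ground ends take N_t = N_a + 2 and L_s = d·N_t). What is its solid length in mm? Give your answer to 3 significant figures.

120 mm

squared and ground ends: N_t = N_a + 2 = 13 + 2 = 15
L_s = d·N_t = 8.0 × 15 = 120 mm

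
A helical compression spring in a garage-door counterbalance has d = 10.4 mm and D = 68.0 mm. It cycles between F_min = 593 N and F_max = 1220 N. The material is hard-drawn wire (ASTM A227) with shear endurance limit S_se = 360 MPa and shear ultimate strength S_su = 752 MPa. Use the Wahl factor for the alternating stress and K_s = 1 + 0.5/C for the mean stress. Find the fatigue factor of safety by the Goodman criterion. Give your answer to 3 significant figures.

C = D/d = 68.0/10.4 = 6.5385; K_W = (4C−1)/(4C−4)+0.615/C = 1.2295; K_s = 1+0.5/C = 1.0765
F_a = (F_max−F_min)/2 = 313.5 N; F_m = (F_max+F_min)/2 = 906.5 N
τ_a = K_W·8F_aD/(πd³) = 1.2295 × 48.26 = 59.334 MPa
τ_m = K_s·8F_mD/(πd³) = 1.0765 × 139.55 = 150.22 MPa
Goodman: 1/n_f = τ_a/S_se + τ_m/S_su = 59.334/360 + 150.22/752 = 0.16482 + 0.19976 = 0.36457
n_f = 1/0.36457 = 2.743

2.74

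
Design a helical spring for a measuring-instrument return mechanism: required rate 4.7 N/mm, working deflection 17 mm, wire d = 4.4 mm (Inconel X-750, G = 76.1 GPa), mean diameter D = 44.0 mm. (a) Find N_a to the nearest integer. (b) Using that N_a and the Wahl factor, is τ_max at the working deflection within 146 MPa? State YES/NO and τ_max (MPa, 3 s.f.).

(a) 9 coils; (b) YES, τ_max = 119 MPa

N_a = Gd⁴/(8D³k) = (76.1×10³)(4.4⁴)/(8·44.0³·4.7) = 8.905 → N_a = 9
Actual rate k = Gd⁴/(8D³·9) = 4.6506 N/mm
Working load F = kδ = 4.6506·17 = 79.059 N
C = 44.0/4.4 = 10.0000; K_W = (4C−1)/(4C−4)+0.615/C = 1.1448
τ_max = K_W·8FD/(πd³) = 1.1448·103.99 = 119.05 MPa
τ_max ≤ 146 MPa → acceptable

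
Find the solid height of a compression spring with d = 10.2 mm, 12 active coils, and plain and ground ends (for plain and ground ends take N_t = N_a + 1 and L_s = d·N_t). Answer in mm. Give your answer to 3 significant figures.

133 mm

plain and ground ends: N_t = N_a + 1 = 12 + 1 = 13
L_s = d·N_t = 10.2 × 13 = 132.6 mm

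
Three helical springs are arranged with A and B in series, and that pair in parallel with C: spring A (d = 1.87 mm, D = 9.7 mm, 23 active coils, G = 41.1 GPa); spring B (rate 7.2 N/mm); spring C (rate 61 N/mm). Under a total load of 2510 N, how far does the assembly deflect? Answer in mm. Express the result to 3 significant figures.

k_A = Gd⁴/(8D³N_a) = (41.1×10³)(1.87⁴)/(8·9.7³·23) = 2.9928 N/mm
Springs A,B series: k_AB = 1/(1/2.9928+1/7.2) = 2.114 N/mm; parallel with C: k_eq = 2.114+61 = 63.114 N/mm
δ = F/k_eq = 2510/63.114 = 39.769 mm

39.8 mm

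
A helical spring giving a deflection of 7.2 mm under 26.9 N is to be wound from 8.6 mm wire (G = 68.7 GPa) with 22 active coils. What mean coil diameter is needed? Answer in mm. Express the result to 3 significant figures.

83.0 mm

Required rate k = F/δ = 26.9/7.2 = 3.7361 N/mm
D = (Gd⁴/(8N_a·k))^(1/3) = (68.7×10³·8.6⁴/(8·22·3.7361))^(1/3)
  = (571502)^(1/3) = 82.9862 mm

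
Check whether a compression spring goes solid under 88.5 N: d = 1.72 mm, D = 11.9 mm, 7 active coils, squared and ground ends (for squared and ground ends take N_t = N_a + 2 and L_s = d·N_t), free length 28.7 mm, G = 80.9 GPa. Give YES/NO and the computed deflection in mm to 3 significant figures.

NO, δ = 11.8 mm

k = Gd⁴/(8D³N_a) = (80.9×10³)(1.72⁴)/(8·11.9³·7) = 7.503 N/mm
N_t = 9; L_s = 1.72·9 = 15.48 mm; δ_solid = L₀ − L_s = 28.7 − 15.48 = 13.22 mm
δ = F/k = 88.5/7.503 = 11.795 mm
δ < δ_solid → spring does not go solid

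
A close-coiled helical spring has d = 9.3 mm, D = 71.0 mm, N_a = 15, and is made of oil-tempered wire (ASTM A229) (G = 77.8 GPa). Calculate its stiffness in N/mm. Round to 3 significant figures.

k = Gd⁴/(8D³N_a) = (77.8×10³ × 9.3⁴) / (8 × 71.0³ × 15)
  = 5.81984e+08 / 4.29493e+07 = 13.55 N/mm

13.6 N/mm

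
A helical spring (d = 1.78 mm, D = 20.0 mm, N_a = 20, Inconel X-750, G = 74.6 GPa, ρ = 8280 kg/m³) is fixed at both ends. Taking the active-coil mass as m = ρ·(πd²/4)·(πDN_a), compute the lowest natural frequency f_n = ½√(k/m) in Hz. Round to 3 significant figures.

75.2 Hz

k = Gd⁴/(8D³N_a) = (74.6×10³)(1.78⁴)/(8·20.0³·20) = 0.58507 N/mm = 585.07 N/m
Wire length L = πDN_a = π·20.0·20 = 1256.6 mm
m = ρ·(πd²/4)·L = 8280 × 2.4885×10⁻⁶ m² × 1.2566 m = 0.025892 kg
f_n = ½√(k/m) = 0.5·√(585.07/0.025892) = 0.5·√(22596) = 75.16 Hz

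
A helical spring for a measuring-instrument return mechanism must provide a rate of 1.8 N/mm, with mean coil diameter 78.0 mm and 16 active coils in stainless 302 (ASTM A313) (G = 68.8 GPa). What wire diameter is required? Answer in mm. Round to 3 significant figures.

6.31 mm

d = (8D³N_a·k / G)^(1/4) = (8·78.0³·16·1.8 / (68.8×10³))^0.25
  = (1589.2)^0.25 = 6.3139 mm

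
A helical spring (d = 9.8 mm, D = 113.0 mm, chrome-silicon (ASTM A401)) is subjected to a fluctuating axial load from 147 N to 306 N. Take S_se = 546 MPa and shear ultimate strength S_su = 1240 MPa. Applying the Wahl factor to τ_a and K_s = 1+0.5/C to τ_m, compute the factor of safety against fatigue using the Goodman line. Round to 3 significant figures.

9.23

C = D/d = 113.0/9.8 = 11.5306; K_W = (4C−1)/(4C−4)+0.615/C = 1.1246; K_s = 1+0.5/C = 1.0434
F_a = (F_max−F_min)/2 = 79.5 N; F_m = (F_max+F_min)/2 = 226.5 N
τ_a = K_W·8F_aD/(πd³) = 1.1246 × 24.306 = 27.333 MPa
τ_m = K_s·8F_mD/(πd³) = 1.0434 × 69.248 = 72.251 MPa
Goodman: 1/n_f = τ_a/S_se + τ_m/S_su = 27.333/546 + 72.251/1240 = 0.05006 + 0.05827 = 0.10833
n_f = 1/0.10833 = 9.231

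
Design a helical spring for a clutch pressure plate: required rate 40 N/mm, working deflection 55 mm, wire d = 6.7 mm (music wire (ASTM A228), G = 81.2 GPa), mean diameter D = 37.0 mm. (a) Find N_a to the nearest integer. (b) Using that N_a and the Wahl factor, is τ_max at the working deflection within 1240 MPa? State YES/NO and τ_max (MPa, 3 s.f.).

N_a = Gd⁴/(8D³k) = (81.2×10³)(6.7⁴)/(8·37.0³·40) = 10.09 → N_a = 10
Actual rate k = Gd⁴/(8D³·10) = 40.379 N/mm
Working load F = kδ = 40.379·55 = 2220.9 N
C = 37.0/6.7 = 5.5224; K_W = (4C−1)/(4C−4)+0.615/C = 1.2772
τ_max = K_W·8FD/(πd³) = 1.2772·695.73 = 888.59 MPa
τ_max ≤ 1240 MPa → acceptable

(a) 10 coils; (b) YES, τ_max = 889 MPa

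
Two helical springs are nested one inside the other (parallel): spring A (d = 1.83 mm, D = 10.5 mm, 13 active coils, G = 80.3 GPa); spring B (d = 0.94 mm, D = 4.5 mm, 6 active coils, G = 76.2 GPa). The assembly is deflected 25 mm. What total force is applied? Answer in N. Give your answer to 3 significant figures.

k_A = Gd⁴/(8D³N_a) = (80.3×10³)(1.83⁴)/(8·10.5³·13) = 7.4803 N/mm
k_B = Gd⁴/(8D³N_a) = (76.2×10³)(0.94⁴)/(8·4.5³·6) = 13.602 N/mm
Parallel: k_eq = 7.4803 + 13.602 = 21.082 N/mm
F = k_eq·δ = 21.082·25 = 527.05 N

527 N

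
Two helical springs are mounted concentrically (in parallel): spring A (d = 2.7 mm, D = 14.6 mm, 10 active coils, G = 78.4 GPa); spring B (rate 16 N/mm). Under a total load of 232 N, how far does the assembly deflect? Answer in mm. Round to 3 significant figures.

k_A = Gd⁴/(8D³N_a) = (78.4×10³)(2.7⁴)/(8·14.6³·10) = 16.735 N/mm
Parallel: k_eq = 16.735 + 16 = 32.735 N/mm
δ = F/k_eq = 232/32.735 = 7.0872 mm

7.09 mm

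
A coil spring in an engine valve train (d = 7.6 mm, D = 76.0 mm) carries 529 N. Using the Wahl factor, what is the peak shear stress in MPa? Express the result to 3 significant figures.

267 MPa

Spring index C = D/d = 76.0/7.6 = 10.0000
K_W = (4C−1)/(4C−4) + 0.615/C = 39.000/36.000 + 0.0615 = 1.1448
τ₀ = 8FD/(πd³) = 8·529·76.0/(π·7.6³) = 321632/1379.1 = 233.22 MPa
τ_max = K·τ₀ = 1.1448 × 233.22 = 267 MPa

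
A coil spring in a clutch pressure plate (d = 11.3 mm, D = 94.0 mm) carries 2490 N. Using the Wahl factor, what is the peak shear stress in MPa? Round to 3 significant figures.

Spring index C = D/d = 94.0/11.3 = 8.3186
K_W = (4C−1)/(4C−4) + 0.615/C = 32.274/29.274 + 0.0739 = 1.1764
τ₀ = 8FD/(πd³) = 8·2490·94.0/(π·11.3³) = 1.87248e+06/4533 = 413.08 MPa
τ_max = K·τ₀ = 1.1764 × 413.08 = 485.95 MPa

486 MPa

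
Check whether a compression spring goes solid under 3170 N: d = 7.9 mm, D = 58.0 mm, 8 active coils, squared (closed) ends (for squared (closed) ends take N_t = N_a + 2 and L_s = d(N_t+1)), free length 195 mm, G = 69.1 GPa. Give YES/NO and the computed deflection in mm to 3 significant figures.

k = Gd⁴/(8D³N_a) = (69.1×10³)(7.9⁴)/(8·58.0³·8) = 21.554 N/mm
N_t = 10; L_s = 7.9·11 = 86.9 mm; δ_solid = L₀ − L_s = 195 − 86.9 = 108.1 mm
δ = F/k = 3170/21.554 = 147.07 mm
δ ≥ δ_solid → spring goes solid

YES, δ = 147 mm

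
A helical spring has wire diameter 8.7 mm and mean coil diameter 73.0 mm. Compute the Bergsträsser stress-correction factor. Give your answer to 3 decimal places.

C = D/d = 73.0/8.7 = 8.3908
K_B = (4C+2)/(4C−3) = 35.563/30.563 = 1.1636

1.164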